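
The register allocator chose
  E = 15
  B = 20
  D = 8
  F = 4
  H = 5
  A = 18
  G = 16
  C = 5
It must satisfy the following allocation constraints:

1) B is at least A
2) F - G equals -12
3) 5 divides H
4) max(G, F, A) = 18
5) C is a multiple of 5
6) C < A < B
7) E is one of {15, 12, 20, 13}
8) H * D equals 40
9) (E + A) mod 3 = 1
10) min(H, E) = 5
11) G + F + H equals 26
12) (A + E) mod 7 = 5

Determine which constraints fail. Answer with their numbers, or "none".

Violated: 9, 11.

1) B = 20, A = 18; 20 ≥ 18 — OK.
2) F - G = 4 - 16 = -12 — OK.
3) 5 / 5 = 1, so 5 divides 5 — OK.
4) max(16, 4, 18) = 18 — OK.
5) 5 / 5 = 1, so 5 divides 5 — OK.
6) values 5 < 18 < 20 — OK.
7) E = 15 is in {15, 12, 20, 13} — OK.
8) H * D = 5 * 8 = 40 — OK.
9) E + A = 33; 33 mod 3 = 0, not 1 — violated.
10) min(5, 15) = 5 — OK.
11) G + F + H = 16 + 4 + 5 = 25, not 26 — violated.
12) A + E = 33; 33 mod 7 = 5 — OK.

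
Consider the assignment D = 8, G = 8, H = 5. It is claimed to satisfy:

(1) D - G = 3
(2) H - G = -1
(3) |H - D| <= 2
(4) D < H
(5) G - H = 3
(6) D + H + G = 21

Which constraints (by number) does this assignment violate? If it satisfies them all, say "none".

(1) D - G = 8 - 8 = 0, not 3  ✗
(2) H - G = 5 - 8 = -3, not -1  ✗
(3) |5 - 8| = 3; 3 > 2, exceeds bound 2  ✗
(4) D = 8, H = 5; 8 ≥ 5 (want <)  ✗
(5) G - H = 8 - 5 = 3  ✓
(6) D + H + G = 8 + 5 + 8 = 21  ✓

The assignment fails constraints 1, 2, 3, 4.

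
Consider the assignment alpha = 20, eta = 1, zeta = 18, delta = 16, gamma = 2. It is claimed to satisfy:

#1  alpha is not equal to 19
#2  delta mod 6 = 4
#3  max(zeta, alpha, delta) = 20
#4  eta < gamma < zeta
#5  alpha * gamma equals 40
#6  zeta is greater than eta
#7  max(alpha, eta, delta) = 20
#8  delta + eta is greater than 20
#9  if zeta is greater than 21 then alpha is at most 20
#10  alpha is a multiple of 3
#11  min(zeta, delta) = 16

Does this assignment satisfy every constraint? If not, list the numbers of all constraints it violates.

#1 alpha = 20, and 20 ≠ 19 — satisfied.
#2 16 mod 6 = 4 — satisfied.
#3 max(18, 20, 16) = 20 — satisfied.
#4 values 1 < 2 < 18 — satisfied.
#5 alpha * gamma = 20 * 2 = 40 — satisfied.
#6 zeta = 18, eta = 1; 18 > 1 — satisfied.
#7 max(20, 1, 16) = 20 — satisfied.
#8 delta + eta = 16 + 1 = 17; 17 ≤ 20, bound 20 not met — violated.
#9 zeta = 18, not > 21; antecedent false, conditional vacuously true — satisfied.
#10 20 = 3*6 + 2, so 3 does not divide 20 — violated.
#11 min(18, 16) = 16 — satisfied.

No — constraints 8 and 10 are not satisfied.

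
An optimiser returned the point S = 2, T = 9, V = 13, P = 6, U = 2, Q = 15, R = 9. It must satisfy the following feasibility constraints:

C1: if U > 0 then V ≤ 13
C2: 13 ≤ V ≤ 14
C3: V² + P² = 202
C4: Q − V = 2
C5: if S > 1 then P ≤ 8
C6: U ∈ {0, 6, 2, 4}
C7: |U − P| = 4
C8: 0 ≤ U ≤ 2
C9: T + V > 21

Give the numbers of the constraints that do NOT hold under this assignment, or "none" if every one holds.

The assignment fails constraint 3.

C1: U = 2 > 0, so we need V ≤ 13; V = 13 ≤ 13 — satisfied.
C2: V = 13 lies in [13, 14] — satisfied.
C3: V² + P² = 13² + 6² = 169 + 36 = 205, not 202 — violated.
C4: Q − V = 15 − 13 = 2 — satisfied.
C5: S = 2 > 1, so we need P ≤ 8; P = 6 ≤ 8 — satisfied.
C6: U = 2 is in {0, 6, 2, 4} — satisfied.
C7: |2 − 6| = 4 — satisfied.
C8: U = 2 lies in [0, 2] — satisfied.
C9: T + V = 9 + 13 = 22; 22 > 21 — satisfied.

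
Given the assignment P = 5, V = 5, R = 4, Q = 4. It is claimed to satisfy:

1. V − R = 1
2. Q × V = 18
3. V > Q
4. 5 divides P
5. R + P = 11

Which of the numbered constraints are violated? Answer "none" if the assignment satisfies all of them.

1. V − R = 5 − 4 = 1  ✔
2. Q × V = 4 × 5 = 20, not 18  ✘
3. V = 5, Q = 4; 5 > 4  ✔
4. 5 / 5 = 1, so 5 divides 5  ✔
5. R + P = 4 + 5 = 9, not 11  ✘

Constraints 2 and 5 do not hold.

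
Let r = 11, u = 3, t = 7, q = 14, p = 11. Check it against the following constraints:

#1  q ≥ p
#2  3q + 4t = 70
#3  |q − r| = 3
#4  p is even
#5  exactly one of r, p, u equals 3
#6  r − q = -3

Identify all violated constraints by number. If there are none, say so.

Violated: 4.

#1 q = 14, p = 11; 14 ≥ 11  ✓
#2 3q + 4t = 3(14) + 4(7) = 70  ✓
#3 |14 − 11| = 3  ✓
#4 p = 11 is odd  ✗
#5 r=11, p=11, u=3; 1 of them equals 3  ✓
#6 r − q = 11 − 14 = -3  ✓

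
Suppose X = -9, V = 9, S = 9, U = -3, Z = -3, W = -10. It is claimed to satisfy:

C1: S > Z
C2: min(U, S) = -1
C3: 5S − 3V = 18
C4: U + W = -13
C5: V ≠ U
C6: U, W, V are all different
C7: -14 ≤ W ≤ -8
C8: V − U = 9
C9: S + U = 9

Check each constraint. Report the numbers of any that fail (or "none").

Violated: 2, 8, 9.

C1: S = 9, Z = -3; 9 > -3  ✓
C2: min(-3, 9) = -3, not -1  ✗
C3: 5S − 3V = 5(9) − 3(9) = 18  ✓
C4: U + W = -3 + (-10) = -13  ✓
C5: V = 9, U = -3; distinct  ✓
C6: values -3, -10, 9 are pairwise distinct  ✓
C7: W = -10 lies in [-14, -8]  ✓
C8: V − U = 9 − (-3) = 12, not 9  ✗
C9: S + U = 9 + (-3) = 6, not 9  ✗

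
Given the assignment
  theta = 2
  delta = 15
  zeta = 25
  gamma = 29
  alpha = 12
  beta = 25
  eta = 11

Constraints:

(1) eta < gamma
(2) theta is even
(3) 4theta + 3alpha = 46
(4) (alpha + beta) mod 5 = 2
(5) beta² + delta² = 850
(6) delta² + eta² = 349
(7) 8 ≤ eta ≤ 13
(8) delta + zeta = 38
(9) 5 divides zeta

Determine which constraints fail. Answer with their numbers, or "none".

Constraints 3, 6, 8 do not hold.

(1) eta = 11, gamma = 29; 11 < 29  OK
(2) theta = 2 is even  OK
(3) 4theta + 3alpha = 4(2) + 3(12) = 44, not 46  FAIL
(4) alpha + beta = 37; 37 mod 5 = 2  OK
(5) beta² + delta² = 25² + 15² = 625 + 225 = 850  OK
(6) delta² + eta² = 15² + 11² = 225 + 121 = 346, not 349  FAIL
(7) eta = 11 lies in [8, 13]  OK
(8) delta + zeta = 15 + 25 = 40, not 38  FAIL
(9) 25 / 5 = 5, so 5 divides 25  OK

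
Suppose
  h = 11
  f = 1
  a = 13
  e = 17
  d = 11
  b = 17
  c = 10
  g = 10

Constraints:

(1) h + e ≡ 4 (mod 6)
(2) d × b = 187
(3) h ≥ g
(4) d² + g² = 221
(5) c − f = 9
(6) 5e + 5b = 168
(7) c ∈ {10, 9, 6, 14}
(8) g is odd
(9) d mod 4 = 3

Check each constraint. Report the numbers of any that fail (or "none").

Violated: 6, 8.

(1) h + e = 28; 28 mod 6 = 4  holds
(2) d × b = 11 × 17 = 187  holds
(3) h = 11, g = 10; 11 ≥ 10  holds
(4) d² + g² = 11² + 10² = 121 + 100 = 221  holds
(5) c − f = 10 − 1 = 9  holds
(6) 5e + 5b = 5(17) + 5(17) = 170, not 168  fails
(7) c = 10 is in {10, 9, 6, 14}  holds
(8) g = 10 is even  fails
(9) 11 mod 4 = 3  holds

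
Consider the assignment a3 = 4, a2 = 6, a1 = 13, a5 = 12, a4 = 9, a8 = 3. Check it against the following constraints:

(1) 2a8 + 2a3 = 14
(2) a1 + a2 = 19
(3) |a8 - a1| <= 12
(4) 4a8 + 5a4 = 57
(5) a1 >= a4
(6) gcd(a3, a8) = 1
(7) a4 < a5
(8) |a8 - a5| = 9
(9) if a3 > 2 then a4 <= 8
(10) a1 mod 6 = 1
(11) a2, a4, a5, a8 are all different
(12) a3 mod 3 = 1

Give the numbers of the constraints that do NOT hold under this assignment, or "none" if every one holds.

(1) 2a8 + 2a3 = 2(3) + 2(4) = 14  holds
(2) a1 + a2 = 13 + 6 = 19  holds
(3) |3 - 13| = 10; 10 ≤ 12  holds
(4) 4a8 + 5a4 = 4(3) + 5(9) = 57  holds
(5) a1 = 13, a4 = 9; 13 ≥ 9  holds
(6) gcd(4, 3) = 1  holds
(7) a4 = 9, a5 = 12; 9 < 12  holds
(8) |3 - 12| = 9  holds
(9) a3 = 4 > 2, so we need a4 ≤ 8; but a4 = 9 > 8  fails
(10) 13 mod 6 = 1  holds
(11) values 6, 9, 12, 3 are pairwise distinct  holds
(12) 4 mod 3 = 1  holds

Violated: 9.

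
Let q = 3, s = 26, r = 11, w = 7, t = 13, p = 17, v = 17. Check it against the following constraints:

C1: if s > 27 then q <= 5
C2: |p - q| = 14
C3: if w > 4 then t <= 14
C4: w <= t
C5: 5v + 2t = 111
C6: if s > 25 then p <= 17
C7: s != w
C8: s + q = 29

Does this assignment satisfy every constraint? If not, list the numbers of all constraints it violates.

C1: s = 26, not > 27; antecedent false, conditional vacuously true  holds
C2: |17 - 3| = 14  holds
C3: w = 7 > 4, so we need t ≤ 14; t = 13 ≤ 14  holds
C4: w = 7, t = 13; 7 ≤ 13  holds
C5: 5v + 2t = 5(17) + 2(13) = 111  holds
C6: s = 26 > 25, so we need p ≤ 17; p = 17 ≤ 17  holds
C7: s = 26, w = 7; distinct  holds
C8: s + q = 26 + 3 = 29  holds

The assignment satisfies every constraint.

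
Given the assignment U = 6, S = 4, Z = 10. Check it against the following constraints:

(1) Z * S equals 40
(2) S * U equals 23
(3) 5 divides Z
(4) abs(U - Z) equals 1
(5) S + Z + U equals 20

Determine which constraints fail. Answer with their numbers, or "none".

(1) Z * S = 10 * 4 = 40 — holds.
(2) S * U = 4 * 6 = 24, not 23 — does not hold.
(3) 10 / 5 = 2, so 5 divides 10 — holds.
(4) abs(6 - 10) = 4, not 1 — does not hold.
(5) S + Z + U = 4 + 10 + 6 = 20 — holds.

The assignment fails constraints 2, 4.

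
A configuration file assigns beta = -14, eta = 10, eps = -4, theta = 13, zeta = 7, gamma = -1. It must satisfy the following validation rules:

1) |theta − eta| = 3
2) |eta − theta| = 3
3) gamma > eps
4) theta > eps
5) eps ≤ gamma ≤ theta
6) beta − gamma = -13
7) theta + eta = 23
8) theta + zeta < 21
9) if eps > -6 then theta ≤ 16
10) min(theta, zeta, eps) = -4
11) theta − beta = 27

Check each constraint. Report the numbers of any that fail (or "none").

1) |13 − 10| = 3  ✔
2) |10 − 13| = 3  ✔
3) gamma = -1, eps = -4; -1 > -4  ✔
4) theta = 13, eps = -4; 13 > -4  ✔
5) values -4 ≤ -1 ≤ 13  ✔
6) beta − gamma = -14 − (-1) = -13  ✔
7) theta + eta = 13 + 10 = 23  ✔
8) theta + zeta = 13 + 7 = 20; 20 < 21  ✔
9) eps = -4 > -6, so we need theta ≤ 16; theta = 13 ≤ 16  ✔
10) min(13, 7, -4) = -4  ✔
11) theta − beta = 13 − (-14) = 27  ✔

None — every constraint holds.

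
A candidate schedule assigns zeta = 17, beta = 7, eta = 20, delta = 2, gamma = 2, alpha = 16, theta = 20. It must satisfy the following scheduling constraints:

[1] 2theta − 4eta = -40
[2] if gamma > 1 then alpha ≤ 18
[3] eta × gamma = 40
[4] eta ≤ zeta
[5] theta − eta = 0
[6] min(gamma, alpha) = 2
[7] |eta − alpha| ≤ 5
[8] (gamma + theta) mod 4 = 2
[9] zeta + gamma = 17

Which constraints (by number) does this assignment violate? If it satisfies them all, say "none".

Constraints 4 and 9 are violated.

[1] 2theta − 4eta = 2(20) − 4(20) = -40 — OK.
[2] gamma = 2 > 1, so we need alpha ≤ 18; alpha = 16 ≤ 18 — OK.
[3] eta × gamma = 20 × 2 = 40 — OK.
[4] eta = 20, zeta = 17; 20 > 17 (want ≤) — violated.
[5] theta − eta = 20 − 20 = 0 — OK.
[6] min(2, 16) = 2 — OK.
[7] |20 − 16| = 4; 4 ≤ 5 — OK.
[8] gamma + theta = 22; 22 mod 4 = 2 — OK.
[9] zeta + gamma = 17 + 2 = 19, not 17 — violated.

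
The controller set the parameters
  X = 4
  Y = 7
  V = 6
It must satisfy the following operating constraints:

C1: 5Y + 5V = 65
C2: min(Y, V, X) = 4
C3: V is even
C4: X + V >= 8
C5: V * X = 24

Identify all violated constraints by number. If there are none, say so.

C1: 5Y + 5V = 5(7) + 5(6) = 65  ✓
C2: min(7, 6, 4) = 4  ✓
C3: V = 6 is even  ✓
C4: X + V = 4 + 6 = 10; 10 ≥ 8  ✓
C5: V * X = 6 * 4 = 24  ✓

The assignment satisfies every constraint.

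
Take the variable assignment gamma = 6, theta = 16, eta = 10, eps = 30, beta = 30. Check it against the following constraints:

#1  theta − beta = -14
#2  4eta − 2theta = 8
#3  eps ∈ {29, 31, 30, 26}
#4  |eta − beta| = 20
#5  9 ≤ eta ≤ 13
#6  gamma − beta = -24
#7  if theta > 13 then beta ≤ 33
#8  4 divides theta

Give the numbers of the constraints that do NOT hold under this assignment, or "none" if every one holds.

No violations.

#1 theta − beta = 16 − 30 = -14 — OK.
#2 4eta − 2theta = 4(10) − 2(16) = 8 — OK.
#3 eps = 30 is in {29, 31, 30, 26} — OK.
#4 |10 − 30| = 20 — OK.
#5 eta = 10 lies in [9, 13] — OK.
#6 gamma − beta = 6 − 30 = -24 — OK.
#7 theta = 16 > 13, so we need beta ≤ 33; beta = 30 ≤ 33 — OK.
#8 16 / 4 = 4, so 4 divides 16 — OK.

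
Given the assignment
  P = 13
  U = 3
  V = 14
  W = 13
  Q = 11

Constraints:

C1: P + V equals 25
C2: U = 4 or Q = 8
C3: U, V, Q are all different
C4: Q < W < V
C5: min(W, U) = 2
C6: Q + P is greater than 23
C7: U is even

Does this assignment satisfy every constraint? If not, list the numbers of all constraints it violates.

C1: P + V = 13 + 14 = 27, not 25 — violated.
C2: U = 3 ≠ 4 and Q = 11 ≠ 8; both disjuncts false — violated.
C3: values 3, 14, 11 are pairwise distinct — OK.
C4: values 11 < 13 < 14 — OK.
C5: min(13, 3) = 3, not 2 — violated.
C6: Q + P = 11 + 13 = 24; 24 > 23 — OK.
C7: U = 3 is odd — violated.

Violated: 1, 2, 5, and 7.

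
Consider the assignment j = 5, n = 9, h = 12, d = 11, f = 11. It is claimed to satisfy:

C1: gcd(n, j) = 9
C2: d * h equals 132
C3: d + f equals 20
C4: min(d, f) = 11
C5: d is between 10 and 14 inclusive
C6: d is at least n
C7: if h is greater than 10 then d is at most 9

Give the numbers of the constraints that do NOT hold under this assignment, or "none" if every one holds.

C1: gcd(9, 5) = 1, not 9 — does not hold.
C2: d * h = 11 * 12 = 132 — holds.
C3: d + f = 11 + 11 = 22, not 20 — does not hold.
C4: min(11, 11) = 11 — holds.
C5: d = 11 lies in [10, 14] — holds.
C6: d = 11, n = 9; 11 ≥ 9 — holds.
C7: h = 12 > 10, so we need d ≤ 9; but d = 11 > 9 — does not hold.

Violated: 1, 3, and 7.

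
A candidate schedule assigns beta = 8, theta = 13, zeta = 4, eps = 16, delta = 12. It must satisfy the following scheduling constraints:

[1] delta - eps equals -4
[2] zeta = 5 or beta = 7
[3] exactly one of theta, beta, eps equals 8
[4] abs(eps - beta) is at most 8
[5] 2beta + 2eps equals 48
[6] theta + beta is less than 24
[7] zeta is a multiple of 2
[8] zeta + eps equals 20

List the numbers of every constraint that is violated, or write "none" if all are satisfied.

Constraint 2 does not hold.

[1] delta - eps = 12 - 16 = -4 — holds.
[2] zeta = 4 ≠ 5 and beta = 8 ≠ 7; both disjuncts false — fails.
[3] theta=13, beta=8, eps=16; 1 of them equals 8 — holds.
[4] abs(16 - 8) = 8; 8 ≤ 8 — holds.
[5] 2beta + 2eps = 2(8) + 2(16) = 48 — holds.
[6] theta + beta = 13 + 8 = 21; 21 < 24 — holds.
[7] 4 / 2 = 2, so 2 divides 4 — holds.
[8] zeta + eps = 4 + 16 = 20 — holds.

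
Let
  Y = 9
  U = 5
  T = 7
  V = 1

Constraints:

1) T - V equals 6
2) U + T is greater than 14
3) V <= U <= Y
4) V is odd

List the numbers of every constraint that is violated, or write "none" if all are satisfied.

Violated: 2.

1) T - V = 7 - 1 = 6  yes
2) U + T = 5 + 7 = 12; 12 ≤ 14, bound 14 not met  no
3) values 1 <= 5 <= 9  yes
4) V = 1 is odd  yes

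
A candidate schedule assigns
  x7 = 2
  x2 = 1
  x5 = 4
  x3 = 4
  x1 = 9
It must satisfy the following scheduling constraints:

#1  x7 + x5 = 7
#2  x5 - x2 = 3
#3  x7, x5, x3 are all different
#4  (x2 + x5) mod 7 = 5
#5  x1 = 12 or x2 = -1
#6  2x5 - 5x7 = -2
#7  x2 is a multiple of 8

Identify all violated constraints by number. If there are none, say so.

The assignment fails constraints 1, 3, 5, 7.

#1 x7 + x5 = 2 + 4 = 6, not 7 — fails.
#2 x5 - x2 = 4 - 1 = 3 — holds.
#3 x5 = x3 = 4, not all different — fails.
#4 x2 + x5 = 5; 5 mod 7 = 5 — holds.
#5 x1 = 9 ≠ 12 and x2 = 1 ≠ -1; both disjuncts false — fails.
#6 2x5 - 5x7 = 2(4) - 5(2) = -2 — holds.
#7 1 = 8*0 + 1, so 8 does not divide 1 — fails.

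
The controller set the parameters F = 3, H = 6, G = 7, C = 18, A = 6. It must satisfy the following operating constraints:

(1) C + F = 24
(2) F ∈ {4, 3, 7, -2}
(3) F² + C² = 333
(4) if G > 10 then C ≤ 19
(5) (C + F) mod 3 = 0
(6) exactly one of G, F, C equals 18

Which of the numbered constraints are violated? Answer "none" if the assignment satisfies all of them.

Violated: 1.

(1) C + F = 18 + 3 = 21, not 24 — violated.
(2) F = 3 is in {4, 3, 7, -2} — OK.
(3) F² + C² = 3² + 18² = 9 + 324 = 333 — OK.
(4) G = 7, not > 10; antecedent false, conditional vacuously true — OK.
(5) C + F = 21; 21 mod 3 = 0 — OK.
(6) G=7, F=3, C=18; 1 of them equals 18 — OK.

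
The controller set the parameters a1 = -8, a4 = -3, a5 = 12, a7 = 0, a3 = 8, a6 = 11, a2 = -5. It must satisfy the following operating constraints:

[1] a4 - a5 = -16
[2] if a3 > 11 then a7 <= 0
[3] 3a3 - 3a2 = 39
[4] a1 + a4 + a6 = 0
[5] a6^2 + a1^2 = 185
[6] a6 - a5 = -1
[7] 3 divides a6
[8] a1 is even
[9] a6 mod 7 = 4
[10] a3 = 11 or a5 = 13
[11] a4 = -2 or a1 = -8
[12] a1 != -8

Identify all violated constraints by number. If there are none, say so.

[1] a4 - a5 = -3 - 12 = -15, not -16  fails
[2] a3 = 8, not > 11; antecedent false, conditional vacuously true  holds
[3] 3a3 - 3a2 = 3(8) - 3(-5) = 39  holds
[4] a1 + a4 + a6 = -8 + (-3) + 11 = 0  holds
[5] a6^2 + a1^2 = 11^2 + (-8)^2 = 121 + 64 = 185  holds
[6] a6 - a5 = 11 - 12 = -1  holds
[7] 11 = 3*3 + 2, so 3 does not divide 11  fails
[8] a1 = -8 is even  holds
[9] 11 mod 7 = 4  holds
[10] a3 = 8 ≠ 11 and a5 = 12 ≠ 13; both disjuncts false  fails
[11] a4 = -3 ≠ -2, but a1 = -8 = -8 (second disjunct)  holds
[12] a1 = -8, but -8 is required to differ  fails

No — constraints 1, 7, 10, 12 are not satisfied.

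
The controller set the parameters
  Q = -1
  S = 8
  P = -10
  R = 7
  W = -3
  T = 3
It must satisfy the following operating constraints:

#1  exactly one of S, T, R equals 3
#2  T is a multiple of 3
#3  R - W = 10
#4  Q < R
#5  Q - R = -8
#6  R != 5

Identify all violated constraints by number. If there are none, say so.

All constraints are satisfied.

#1 S=8, T=3, R=7; 1 of them equals 3  ✓
#2 3 / 3 = 1, so 3 divides 3  ✓
#3 R - W = 7 - (-3) = 10  ✓
#4 Q = -1, R = 7; -1 < 7  ✓
#5 Q - R = -1 - 7 = -8  ✓
#6 R = 7, and 7 ≠ 5  ✓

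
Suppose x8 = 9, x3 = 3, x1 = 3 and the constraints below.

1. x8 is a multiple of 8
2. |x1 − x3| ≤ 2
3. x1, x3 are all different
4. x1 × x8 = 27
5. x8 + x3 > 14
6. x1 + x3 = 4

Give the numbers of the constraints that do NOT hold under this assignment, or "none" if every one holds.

1. 9 = 8×1 + 1, so 8 does not divide 9  false
2. |3 − 3| = 0; 0 ≤ 2  true
3. x1 = x3 = 3, not all different  false
4. x1 × x8 = 3 × 9 = 27  true
5. x8 + x3 = 9 + 3 = 12; 12 ≤ 14, bound 14 not met  false
6. x1 + x3 = 3 + 3 = 6, not 4  false

Constraints 1, 3, 5, and 6 are violated.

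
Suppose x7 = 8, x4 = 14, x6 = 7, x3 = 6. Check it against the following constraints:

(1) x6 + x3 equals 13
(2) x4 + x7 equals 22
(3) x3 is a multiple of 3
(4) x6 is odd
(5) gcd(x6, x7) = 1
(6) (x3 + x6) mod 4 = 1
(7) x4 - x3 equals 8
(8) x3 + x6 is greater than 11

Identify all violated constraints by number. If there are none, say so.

The assignment satisfies every constraint.

(1) x6 + x3 = 7 + 6 = 13 — holds.
(2) x4 + x7 = 14 + 8 = 22 — holds.
(3) 6 / 3 = 2, so 3 divides 6 — holds.
(4) x6 = 7 is odd — holds.
(5) gcd(7, 8) = 1 — holds.
(6) x3 + x6 = 13; 13 mod 4 = 1 — holds.
(7) x4 - x3 = 14 - 6 = 8 — holds.
(8) x3 + x6 = 6 + 7 = 13; 13 > 11 — holds.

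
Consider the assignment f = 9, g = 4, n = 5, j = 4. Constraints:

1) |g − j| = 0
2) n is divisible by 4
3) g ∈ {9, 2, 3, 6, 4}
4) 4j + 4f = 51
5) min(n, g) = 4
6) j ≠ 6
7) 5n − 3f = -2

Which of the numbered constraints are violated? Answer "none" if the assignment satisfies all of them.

1) |4 − 4| = 0 — satisfied.
2) 5 = 4×1 + 1, so 4 does not divide 5 — violated.
3) g = 4 is in {9, 2, 3, 6, 4} — satisfied.
4) 4j + 4f = 4(4) + 4(9) = 52, not 51 — violated.
5) min(5, 4) = 4 — satisfied.
6) j = 4, and 4 ≠ 6 — satisfied.
7) 5n − 3f = 5(5) − 3(9) = -2 — satisfied.

The assignment fails constraints 2, 4.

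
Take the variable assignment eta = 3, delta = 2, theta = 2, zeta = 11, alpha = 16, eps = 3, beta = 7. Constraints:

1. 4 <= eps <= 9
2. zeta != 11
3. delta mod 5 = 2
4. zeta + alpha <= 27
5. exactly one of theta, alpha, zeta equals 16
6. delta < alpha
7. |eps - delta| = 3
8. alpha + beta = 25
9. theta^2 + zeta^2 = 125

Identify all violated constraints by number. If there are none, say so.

No — constraints 1, 2, 7, and 8 are not satisfied.

1. eps = 3 is outside [4, 9] — fails.
2. zeta = 11, but 11 is required to differ — fails.
3. 2 mod 5 = 2 — holds.
4. zeta + alpha = 11 + 16 = 27; 27 ≤ 27 — holds.
5. theta=2, alpha=16, zeta=11; 1 of them equals 16 — holds.
6. delta = 2, alpha = 16; 2 < 16 — holds.
7. |3 - 2| = 1, not 3 — fails.
8. alpha + beta = 16 + 7 = 23, not 25 — fails.
9. theta^2 + zeta^2 = 2^2 + 11^2 = 4 + 121 = 125 — holds.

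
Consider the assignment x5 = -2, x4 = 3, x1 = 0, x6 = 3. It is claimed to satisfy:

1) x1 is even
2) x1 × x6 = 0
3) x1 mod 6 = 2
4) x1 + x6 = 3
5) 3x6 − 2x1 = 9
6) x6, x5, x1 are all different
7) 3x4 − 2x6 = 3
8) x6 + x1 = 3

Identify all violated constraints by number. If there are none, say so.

Constraint 3 does not hold.

1) x1 = 0 is even  holds
2) x1 × x6 = 0 × 3 = 0  holds
3) 0 mod 6 = 0, not 2  fails
4) x1 + x6 = 0 + 3 = 3  holds
5) 3x6 − 2x1 = 3(3) − 2(0) = 9  holds
6) values 3, -2, 0 are pairwise distinct  holds
7) 3x4 − 2x6 = 3(3) − 2(3) = 3  holds
8) x6 + x1 = 3 + 0 = 3  holds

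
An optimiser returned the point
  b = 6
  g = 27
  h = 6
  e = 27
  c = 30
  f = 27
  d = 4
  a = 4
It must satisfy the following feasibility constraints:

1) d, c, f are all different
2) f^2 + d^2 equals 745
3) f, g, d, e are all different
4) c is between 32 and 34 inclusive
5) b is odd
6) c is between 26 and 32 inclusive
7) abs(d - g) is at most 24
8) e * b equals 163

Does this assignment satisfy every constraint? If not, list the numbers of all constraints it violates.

Constraints 3, 4, 5, and 8 do not hold.

1) values 4, 30, 27 are pairwise distinct  yes
2) f^2 + d^2 = 27^2 + 4^2 = 729 + 16 = 745  yes
3) f = g = 27, not all different  no
4) c = 30 is outside [32, 34]  no
5) b = 6 is even  no
6) c = 30 lies in [26, 32]  yes
7) abs(4 - 27) = 23; 23 ≤ 24  yes
8) e * b = 27 * 6 = 162, not 163  no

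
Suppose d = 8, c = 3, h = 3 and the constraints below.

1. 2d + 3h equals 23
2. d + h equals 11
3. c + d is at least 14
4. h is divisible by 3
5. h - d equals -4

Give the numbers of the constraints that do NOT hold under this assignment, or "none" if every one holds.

Constraints 1, 3, and 5 do not hold.

1. 2d + 3h = 2(8) + 3(3) = 25, not 23  ✘
2. d + h = 8 + 3 = 11  ✔
3. c + d = 3 + 8 = 11; 11 < 14, bound 14 not met  ✘
4. 3 / 3 = 1, so 3 divides 3  ✔
5. h - d = 3 - 8 = -5, not -4  ✘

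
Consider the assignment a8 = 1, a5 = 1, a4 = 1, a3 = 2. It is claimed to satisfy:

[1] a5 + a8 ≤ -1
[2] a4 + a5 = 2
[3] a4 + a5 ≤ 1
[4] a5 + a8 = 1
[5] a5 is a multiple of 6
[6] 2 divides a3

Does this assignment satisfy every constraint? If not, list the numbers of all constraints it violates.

[1] a5 + a8 = 1 + 1 = 2; 2 > -1, bound -1 not met — fails.
[2] a4 + a5 = 1 + 1 = 2 — holds.
[3] a4 + a5 = 1 + 1 = 2; 2 > 1, bound 1 not met — fails.
[4] a5 + a8 = 1 + 1 = 2, not 1 — fails.
[5] 1 = 6×0 + 1, so 6 does not divide 1 — fails.
[6] 2 / 2 = 1, so 2 divides 2 — holds.

Constraints 1, 3, 4, and 5 do not hold.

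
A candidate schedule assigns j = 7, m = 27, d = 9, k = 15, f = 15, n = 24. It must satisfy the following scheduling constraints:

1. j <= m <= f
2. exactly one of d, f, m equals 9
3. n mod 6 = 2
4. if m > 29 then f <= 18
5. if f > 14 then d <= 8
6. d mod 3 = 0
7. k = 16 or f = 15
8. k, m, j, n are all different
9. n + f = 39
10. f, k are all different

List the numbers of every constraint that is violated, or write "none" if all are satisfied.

No — constraints 1, 3, 5, and 10 are not satisfied.

1. values 7, 27, 15; m = 27 is not <= f = 15  no
2. d=9, f=15, m=27; 1 of them equals 9  yes
3. 24 mod 6 = 0, not 2  no
4. m = 27, not > 29; antecedent false, conditional vacuously true  yes
5. f = 15 > 14, so we need d ≤ 8; but d = 9 > 8  no
6. 9 mod 3 = 0  yes
7. k = 15 ≠ 16, but f = 15 = 15 (second disjunct)  yes
8. values 15, 27, 7, 24 are pairwise distinct  yes
9. n + f = 24 + 15 = 39  yes
10. f = k = 15, not all different  no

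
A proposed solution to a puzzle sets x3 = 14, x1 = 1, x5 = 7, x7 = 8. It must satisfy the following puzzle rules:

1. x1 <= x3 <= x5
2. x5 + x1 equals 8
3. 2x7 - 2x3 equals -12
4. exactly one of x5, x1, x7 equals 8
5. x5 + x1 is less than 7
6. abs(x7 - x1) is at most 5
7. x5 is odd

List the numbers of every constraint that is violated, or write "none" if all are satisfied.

1. values 1, 14, 7; x3 = 14 is not <= x5 = 7  false
2. x5 + x1 = 7 + 1 = 8  true
3. 2x7 - 2x3 = 2(8) - 2(14) = -12  true
4. x5=7, x1=1, x7=8; 1 of them equals 8  true
5. x5 + x1 = 7 + 1 = 8; 8 ≥ 7, bound 7 not met  false
6. abs(8 - 1) = 7; 7 > 5, exceeds bound 5  false
7. x5 = 7 is odd  true

Constraints 1, 5, and 6 are violated.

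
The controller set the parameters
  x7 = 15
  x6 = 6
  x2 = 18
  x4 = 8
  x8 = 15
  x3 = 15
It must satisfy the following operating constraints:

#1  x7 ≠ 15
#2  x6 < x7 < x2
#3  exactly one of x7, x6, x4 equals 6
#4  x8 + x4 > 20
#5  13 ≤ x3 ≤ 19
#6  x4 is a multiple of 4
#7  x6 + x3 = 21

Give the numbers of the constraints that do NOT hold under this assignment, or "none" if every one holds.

#1 x7 = 15, but 15 is required to differ — does not hold.
#2 values 6 < 15 < 18 — holds.
#3 x7=15, x6=6, x4=8; 1 of them equals 6 — holds.
#4 x8 + x4 = 15 + 8 = 23; 23 > 20 — holds.
#5 x3 = 15 lies in [13, 19] — holds.
#6 8 / 4 = 2, so 4 divides 8 — holds.
#7 x6 + x3 = 6 + 15 = 21 — holds.

The assignment fails constraint 1.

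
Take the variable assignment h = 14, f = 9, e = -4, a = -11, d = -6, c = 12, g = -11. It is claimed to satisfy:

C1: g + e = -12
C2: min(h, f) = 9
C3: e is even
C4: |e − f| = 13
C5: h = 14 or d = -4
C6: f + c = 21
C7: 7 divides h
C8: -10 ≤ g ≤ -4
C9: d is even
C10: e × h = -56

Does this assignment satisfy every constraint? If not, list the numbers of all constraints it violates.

C1: g + e = -11 + (-4) = -15, not -12  FAIL
C2: min(14, 9) = 9  OK
C3: e = -4 is even  OK
C4: |-4 − 9| = 13  OK
C5: h = 14 = 14 (first disjunct)  OK
C6: f + c = 9 + 12 = 21  OK
C7: 14 / 7 = 2, so 7 divides 14  OK
C8: g = -11 is outside [-10, -4]  FAIL
C9: d = -6 is even  OK
C10: e × h = -4 × 14 = -56  OK

Violated: 1, 8.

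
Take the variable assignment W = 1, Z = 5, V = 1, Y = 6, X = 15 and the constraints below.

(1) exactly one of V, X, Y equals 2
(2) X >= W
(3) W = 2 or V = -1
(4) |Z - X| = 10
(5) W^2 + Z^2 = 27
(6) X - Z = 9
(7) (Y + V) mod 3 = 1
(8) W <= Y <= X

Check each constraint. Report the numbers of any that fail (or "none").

(1) V=1, X=15, Y=6; 0 of them equal 2, not exactly one  FAIL
(2) X = 15, W = 1; 15 ≥ 1  OK
(3) W = 1 ≠ 2 and V = 1 ≠ -1; both disjuncts false  FAIL
(4) |5 - 15| = 10  OK
(5) W^2 + Z^2 = 1^2 + 5^2 = 1 + 25 = 26, not 27  FAIL
(6) X - Z = 15 - 5 = 10, not 9  FAIL
(7) Y + V = 7; 7 mod 3 = 1  OK
(8) values 1 <= 6 <= 15  OK

No — constraints 1, 3, 5, and 6 are not satisfied.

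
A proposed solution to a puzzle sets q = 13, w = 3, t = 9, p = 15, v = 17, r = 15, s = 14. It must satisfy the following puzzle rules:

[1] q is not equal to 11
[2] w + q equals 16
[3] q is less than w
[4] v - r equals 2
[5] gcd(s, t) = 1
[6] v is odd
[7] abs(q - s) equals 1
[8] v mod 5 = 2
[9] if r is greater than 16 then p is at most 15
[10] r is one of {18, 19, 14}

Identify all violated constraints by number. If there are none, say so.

[1] q = 13, and 13 ≠ 11  yes
[2] w + q = 3 + 13 = 16  yes
[3] q = 13, w = 3; 13 ≥ 3 (want <)  no
[4] v - r = 17 - 15 = 2  yes
[5] gcd(14, 9) = 1  yes
[6] v = 17 is odd  yes
[7] abs(13 - 14) = 1  yes
[8] 17 mod 5 = 2  yes
[9] r = 15, not > 16; antecedent false, conditional vacuously true  yes
[10] r = 15 is not in {18, 19, 14}  no

No — constraints 3 and 10 are not satisfied.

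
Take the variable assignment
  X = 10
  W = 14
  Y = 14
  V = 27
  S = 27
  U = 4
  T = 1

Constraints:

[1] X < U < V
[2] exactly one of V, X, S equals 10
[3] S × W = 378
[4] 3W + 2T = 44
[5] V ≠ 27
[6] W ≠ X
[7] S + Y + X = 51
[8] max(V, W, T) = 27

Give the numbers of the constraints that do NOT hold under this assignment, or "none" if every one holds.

[1] values 10, 4, 27; X = 10 is not < U = 4 — does not hold.
[2] V=27, X=10, S=27; 1 of them equals 10 — holds.
[3] S × W = 27 × 14 = 378 — holds.
[4] 3W + 2T = 3(14) + 2(1) = 44 — holds.
[5] V = 27, but 27 is required to differ — does not hold.
[6] W = 14, X = 10; distinct — holds.
[7] S + Y + X = 27 + 14 + 10 = 51 — holds.
[8] max(27, 14, 1) = 27 — holds.

No — constraints 1 and 5 are not satisfied.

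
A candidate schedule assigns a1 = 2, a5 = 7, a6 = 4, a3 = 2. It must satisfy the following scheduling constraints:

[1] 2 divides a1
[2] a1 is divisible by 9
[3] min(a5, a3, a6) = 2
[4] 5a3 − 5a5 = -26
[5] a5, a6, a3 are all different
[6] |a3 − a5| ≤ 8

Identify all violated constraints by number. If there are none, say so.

Constraints 2 and 4 do not hold.

[1] 2 / 2 = 1, so 2 divides 2 — satisfied.
[2] 2 = 9×0 + 2, so 9 does not divide 2 — violated.
[3] min(7, 2, 4) = 2 — satisfied.
[4] 5a3 − 5a5 = 5(2) − 5(7) = -25, not -26 — violated.
[5] values 7, 4, 2 are pairwise distinct — satisfied.
[6] |2 − 7| = 5; 5 ≤ 8 — satisfied.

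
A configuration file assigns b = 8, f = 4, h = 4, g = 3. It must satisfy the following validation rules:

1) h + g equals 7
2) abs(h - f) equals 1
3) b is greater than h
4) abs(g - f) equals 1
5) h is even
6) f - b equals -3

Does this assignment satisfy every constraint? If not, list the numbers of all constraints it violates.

Constraints 2 and 6 do not hold.

1) h + g = 4 + 3 = 7  ✓
2) abs(4 - 4) = 0, not 1  ✗
3) b = 8, h = 4; 8 > 4  ✓
4) abs(3 - 4) = 1  ✓
5) h = 4 is even  ✓
6) f - b = 4 - 8 = -4, not -3  ✗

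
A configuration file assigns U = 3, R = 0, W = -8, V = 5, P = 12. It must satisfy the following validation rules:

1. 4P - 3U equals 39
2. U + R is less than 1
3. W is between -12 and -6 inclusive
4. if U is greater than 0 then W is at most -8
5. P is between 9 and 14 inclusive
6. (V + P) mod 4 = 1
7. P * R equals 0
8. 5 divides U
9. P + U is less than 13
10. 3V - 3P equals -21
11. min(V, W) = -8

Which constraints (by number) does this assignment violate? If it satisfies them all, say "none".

1. 4P - 3U = 4(12) - 3(3) = 39  OK
2. U + R = 3 + 0 = 3; 3 ≥ 1, bound 1 not met  FAIL
3. W = -8 lies in [-12, -6]  OK
4. U = 3 > 0, so we need W ≤ -8; W = -8 ≤ -8  OK
5. P = 12 lies in [9, 14]  OK
6. V + P = 17; 17 mod 4 = 1  OK
7. P * R = 12 * 0 = 0  OK
8. 3 = 5*0 + 3, so 5 does not divide 3  FAIL
9. P + U = 12 + 3 = 15; 15 ≥ 13, bound 13 not met  FAIL
10. 3V - 3P = 3(5) - 3(12) = -21  OK
11. min(5, -8) = -8  OK

The assignment fails constraints 2, 8, 9.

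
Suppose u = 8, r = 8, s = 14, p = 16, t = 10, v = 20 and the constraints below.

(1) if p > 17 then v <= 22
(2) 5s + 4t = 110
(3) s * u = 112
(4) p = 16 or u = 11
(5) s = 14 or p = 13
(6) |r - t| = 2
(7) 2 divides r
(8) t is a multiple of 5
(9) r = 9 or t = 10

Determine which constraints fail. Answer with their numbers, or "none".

The assignment satisfies every constraint.

(1) p = 16, not > 17; antecedent false, conditional vacuously true — holds.
(2) 5s + 4t = 5(14) + 4(10) = 110 — holds.
(3) s * u = 14 * 8 = 112 — holds.
(4) p = 16 = 16 (first disjunct) — holds.
(5) s = 14 = 14 (first disjunct) — holds.
(6) |8 - 10| = 2 — holds.
(7) 8 / 2 = 4, so 2 divides 8 — holds.
(8) 10 / 5 = 2, so 5 divides 10 — holds.
(9) r = 8 ≠ 9, but t = 10 = 10 (second disjunct) — holds.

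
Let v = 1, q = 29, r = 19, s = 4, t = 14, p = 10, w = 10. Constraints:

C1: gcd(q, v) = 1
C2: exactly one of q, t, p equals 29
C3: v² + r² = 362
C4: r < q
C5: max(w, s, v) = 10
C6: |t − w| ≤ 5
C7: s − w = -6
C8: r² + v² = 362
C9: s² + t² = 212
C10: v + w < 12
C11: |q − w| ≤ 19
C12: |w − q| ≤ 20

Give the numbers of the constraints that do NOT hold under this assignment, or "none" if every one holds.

None — every constraint holds.

C1: gcd(29, 1) = 1 — satisfied.
C2: q=29, t=14, p=10; 1 of them equals 29 — satisfied.
C3: v² + r² = 1² + 19² = 1 + 361 = 362 — satisfied.
C4: r = 19, q = 29; 19 < 29 — satisfied.
C5: max(10, 4, 1) = 10 — satisfied.
C6: |14 − 10| = 4; 4 ≤ 5 — satisfied.
C7: s − w = 4 − 10 = -6 — satisfied.
C8: r² + v² = 19² + 1² = 361 + 1 = 362 — satisfied.
C9: s² + t² = 4² + 14² = 16 + 196 = 212 — satisfied.
C10: v + w = 1 + 10 = 11; 11 < 12 — satisfied.
C11: |29 − 10| = 19; 19 ≤ 19 — satisfied.
C12: |10 − 29| = 19; 19 ≤ 20 — satisfied.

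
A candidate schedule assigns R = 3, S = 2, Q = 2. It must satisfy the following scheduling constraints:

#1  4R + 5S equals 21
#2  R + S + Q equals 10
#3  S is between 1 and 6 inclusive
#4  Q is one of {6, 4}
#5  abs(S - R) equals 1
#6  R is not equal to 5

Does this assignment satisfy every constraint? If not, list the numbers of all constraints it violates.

#1 4R + 5S = 4(3) + 5(2) = 22, not 21 — violated.
#2 R + S + Q = 3 + 2 + 2 = 7, not 10 — violated.
#3 S = 2 lies in [1, 6] — satisfied.
#4 Q = 2 is not in {6, 4} — violated.
#5 abs(2 - 3) = 1 — satisfied.
#6 R = 3, and 3 ≠ 5 — satisfied.

Constraints 1, 2, and 4 are violated.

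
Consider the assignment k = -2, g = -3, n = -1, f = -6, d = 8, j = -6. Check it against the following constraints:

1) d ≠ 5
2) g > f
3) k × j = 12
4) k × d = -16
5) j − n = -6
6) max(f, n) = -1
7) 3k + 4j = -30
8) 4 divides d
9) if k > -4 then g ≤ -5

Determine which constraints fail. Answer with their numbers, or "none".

Violated: 5 and 9.

1) d = 8, and 8 ≠ 5  ✓
2) g = -3, f = -6; -3 > -6  ✓
3) k × j = -2 × (-6) = 12  ✓
4) k × d = -2 × 8 = -16  ✓
5) j − n = -6 − (-1) = -5, not -6  ✗
6) max(-6, -1) = -1  ✓
7) 3k + 4j = 3(-2) + 4(-6) = -30  ✓
8) 8 / 4 = 2, so 4 divides 8  ✓
9) k = -2 > -4, so we need g ≤ -5; but g = -3 > -5  ✗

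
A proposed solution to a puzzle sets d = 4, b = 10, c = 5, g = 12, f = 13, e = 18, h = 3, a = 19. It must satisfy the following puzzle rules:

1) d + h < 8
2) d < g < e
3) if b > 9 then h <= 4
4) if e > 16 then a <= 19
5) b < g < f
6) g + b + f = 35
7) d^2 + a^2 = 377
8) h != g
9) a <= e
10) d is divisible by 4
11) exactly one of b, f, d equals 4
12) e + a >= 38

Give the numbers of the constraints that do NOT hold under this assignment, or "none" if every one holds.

1) d + h = 4 + 3 = 7; 7 < 8 — holds.
2) values 4 < 12 < 18 — holds.
3) b = 10 > 9, so we need h ≤ 4; h = 3 ≤ 4 — holds.
4) e = 18 > 16, so we need a ≤ 19; a = 19 ≤ 19 — holds.
5) values 10 < 12 < 13 — holds.
6) g + b + f = 12 + 10 + 13 = 35 — holds.
7) d^2 + a^2 = 4^2 + 19^2 = 16 + 361 = 377 — holds.
8) h = 3, g = 12; distinct — holds.
9) a = 19, e = 18; 19 > 18 (want ≤) — fails.
10) 4 / 4 = 1, so 4 divides 4 — holds.
11) b=10, f=13, d=4; 1 of them equals 4 — holds.
12) e + a = 18 + 19 = 37; 37 < 38, bound 38 not met — fails.

The assignment fails constraints 9 and 12.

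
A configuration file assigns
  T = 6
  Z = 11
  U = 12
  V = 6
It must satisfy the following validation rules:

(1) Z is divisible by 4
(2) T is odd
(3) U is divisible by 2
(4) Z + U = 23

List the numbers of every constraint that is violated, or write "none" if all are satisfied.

(1) 11 = 4×2 + 3, so 4 does not divide 11 — violated.
(2) T = 6 is even — violated.
(3) 12 / 2 = 6, so 2 divides 12 — OK.
(4) Z + U = 11 + 12 = 23 — OK.

The assignment fails constraints 1, 2.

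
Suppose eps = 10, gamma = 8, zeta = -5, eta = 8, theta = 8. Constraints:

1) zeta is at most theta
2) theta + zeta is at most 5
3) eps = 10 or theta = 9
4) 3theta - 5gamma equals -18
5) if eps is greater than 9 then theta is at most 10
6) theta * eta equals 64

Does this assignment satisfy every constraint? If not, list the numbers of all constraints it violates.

No — constraint 4 is not satisfied.

1) zeta = -5, theta = 8; -5 ≤ 8  holds
2) theta + zeta = 8 + (-5) = 3; 3 ≤ 5  holds
3) eps = 10 = 10 (first disjunct)  holds
4) 3theta - 5gamma = 3(8) - 5(8) = -16, not -18  fails
5) eps = 10 > 9, so we need theta ≤ 10; theta = 8 ≤ 10  holds
6) theta * eta = 8 * 8 = 64  holds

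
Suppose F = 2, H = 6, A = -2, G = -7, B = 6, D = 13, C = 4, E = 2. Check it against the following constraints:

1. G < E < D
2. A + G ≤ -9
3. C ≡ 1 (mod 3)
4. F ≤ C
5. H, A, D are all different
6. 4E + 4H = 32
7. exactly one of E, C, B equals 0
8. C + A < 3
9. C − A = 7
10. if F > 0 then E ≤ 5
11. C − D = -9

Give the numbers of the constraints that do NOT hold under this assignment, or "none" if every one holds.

No — constraints 7 and 9 are not satisfied.

1. values -7 < 2 < 13 — holds.
2. A + G = -2 + (-7) = -9; -9 ≤ -9 — holds.
3. 4 mod 3 = 1 — holds.
4. F = 2, C = 4; 2 ≤ 4 — holds.
5. values 6, -2, 13 are pairwise distinct — holds.
6. 4E + 4H = 4(2) + 4(6) = 32 — holds.
7. E=2, C=4, B=6; 0 of them equal 0, not exactly one — does not hold.
8. C + A = 4 + (-2) = 2; 2 < 3 — holds.
9. C − A = 4 − (-2) = 6, not 7 — does not hold.
10. F = 2 > 0, so we need E ≤ 5; E = 2 ≤ 5 — holds.
11. C − D = 4 − 13 = -9 — holds.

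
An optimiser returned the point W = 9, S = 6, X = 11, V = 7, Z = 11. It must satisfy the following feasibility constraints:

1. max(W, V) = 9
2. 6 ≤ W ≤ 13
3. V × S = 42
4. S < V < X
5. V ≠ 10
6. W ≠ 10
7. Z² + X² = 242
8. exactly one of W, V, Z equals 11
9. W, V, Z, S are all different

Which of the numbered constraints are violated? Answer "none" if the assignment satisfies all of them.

No violations.

1. max(9, 7) = 9  OK
2. W = 9 lies in [6, 13]  OK
3. V × S = 7 × 6 = 42  OK
4. values 6 < 7 < 11  OK
5. V = 7, and 7 ≠ 10  OK
6. W = 9, and 9 ≠ 10  OK
7. Z² + X² = 11² + 11² = 121 + 121 = 242  OK
8. W=9, V=7, Z=11; 1 of them equals 11  OK
9. values 9, 7, 11, 6 are pairwise distinct  OK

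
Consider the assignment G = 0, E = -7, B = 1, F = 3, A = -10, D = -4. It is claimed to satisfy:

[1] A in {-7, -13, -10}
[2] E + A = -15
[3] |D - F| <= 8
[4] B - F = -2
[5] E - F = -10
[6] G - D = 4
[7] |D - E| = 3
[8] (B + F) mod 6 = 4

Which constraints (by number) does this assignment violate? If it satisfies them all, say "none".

[1] A = -10 is in {-7, -13, -10} — OK.
[2] E + A = -7 + (-10) = -17, not -15 — violated.
[3] |-4 - 3| = 7; 7 ≤ 8 — OK.
[4] B - F = 1 - 3 = -2 — OK.
[5] E - F = -7 - 3 = -10 — OK.
[6] G - D = 0 - (-4) = 4 — OK.
[7] |-4 - (-7)| = 3 — OK.
[8] B + F = 4; 4 mod 6 = 4 — OK.

Violated: 2.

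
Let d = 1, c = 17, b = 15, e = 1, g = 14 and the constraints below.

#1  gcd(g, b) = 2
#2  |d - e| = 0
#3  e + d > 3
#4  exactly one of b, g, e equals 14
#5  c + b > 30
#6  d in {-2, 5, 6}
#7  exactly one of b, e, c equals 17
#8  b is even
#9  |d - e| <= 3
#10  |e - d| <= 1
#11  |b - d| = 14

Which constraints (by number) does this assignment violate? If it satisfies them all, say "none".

Constraints 1, 3, 6, and 8 are violated.

#1 gcd(14, 15) = 1, not 2  ✗
#2 |1 - 1| = 0  ✓
#3 e + d = 1 + 1 = 2; 2 ≤ 3, bound 3 not met  ✗
#4 b=15, g=14, e=1; 1 of them equals 14  ✓
#5 c + b = 17 + 15 = 32; 32 > 30  ✓
#6 d = 1 is not in {-2, 5, 6}  ✗
#7 b=15, e=1, c=17; 1 of them equals 17  ✓
#8 b = 15 is odd  ✗
#9 |1 - 1| = 0; 0 ≤ 3  ✓
#10 |1 - 1| = 0; 0 ≤ 1  ✓
#11 |15 - 1| = 14  ✓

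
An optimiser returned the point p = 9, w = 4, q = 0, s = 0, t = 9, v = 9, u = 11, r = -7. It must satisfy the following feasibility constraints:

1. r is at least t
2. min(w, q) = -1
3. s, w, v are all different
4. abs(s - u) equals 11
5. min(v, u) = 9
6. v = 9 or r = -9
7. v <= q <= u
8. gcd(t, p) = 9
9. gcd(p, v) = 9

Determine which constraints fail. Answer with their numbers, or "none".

Constraints 1, 2, and 7 do not hold.

1. r = -7, t = 9; -7 < 9 (want ≥)  no
2. min(4, 0) = 0, not -1  no
3. values 0, 4, 9 are pairwise distinct  yes
4. abs(0 - 11) = 11  yes
5. min(9, 11) = 9  yes
6. v = 9 = 9 (first disjunct)  yes
7. values 9, 0, 11; v = 9 is not <= q = 0  no
8. gcd(9, 9) = 9  yes
9. gcd(9, 9) = 9  yes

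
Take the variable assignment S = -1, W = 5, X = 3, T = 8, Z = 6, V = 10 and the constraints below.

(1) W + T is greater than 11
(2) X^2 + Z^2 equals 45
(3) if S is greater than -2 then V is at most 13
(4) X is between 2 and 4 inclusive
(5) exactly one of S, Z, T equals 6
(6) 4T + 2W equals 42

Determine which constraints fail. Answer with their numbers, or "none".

(1) W + T = 5 + 8 = 13; 13 > 11  holds
(2) X^2 + Z^2 = 3^2 + 6^2 = 9 + 36 = 45  holds
(3) S = -1 > -2, so we need V ≤ 13; V = 10 ≤ 13  holds
(4) X = 3 lies in [2, 4]  holds
(5) S=-1, Z=6, T=8; 1 of them equals 6  holds
(6) 4T + 2W = 4(8) + 2(5) = 42  holds

The assignment satisfies every constraint.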